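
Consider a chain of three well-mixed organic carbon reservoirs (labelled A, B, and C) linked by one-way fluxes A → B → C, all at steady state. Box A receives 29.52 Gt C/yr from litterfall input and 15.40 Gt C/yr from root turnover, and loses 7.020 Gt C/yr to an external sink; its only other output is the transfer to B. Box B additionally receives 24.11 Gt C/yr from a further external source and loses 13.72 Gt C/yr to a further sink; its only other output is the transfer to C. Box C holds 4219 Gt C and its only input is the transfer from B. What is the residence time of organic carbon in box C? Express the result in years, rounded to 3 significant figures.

87.4 yr

Box A: F(A→B) = (29.52 + 15.40) − 7.020 = 37.900 Gt C/yr.
Box B: F(B→C) = (37.900 + 24.11) − 13.72 = 48.290 Gt C/yr.
Box C throughput = its input = 48.290 Gt C/yr; τ = 4219 / 48.290 = 87.37 yr.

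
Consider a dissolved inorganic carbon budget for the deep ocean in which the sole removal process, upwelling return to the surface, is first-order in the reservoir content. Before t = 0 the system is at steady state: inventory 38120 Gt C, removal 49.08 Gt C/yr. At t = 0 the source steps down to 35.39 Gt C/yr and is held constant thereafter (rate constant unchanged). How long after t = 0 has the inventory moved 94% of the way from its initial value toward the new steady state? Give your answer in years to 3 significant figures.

τ = M₀/F₀ = 38120/49.08 = 776.7 yr.
The remaining gap fraction is e^(−t/τ); 94% covered ⇒ e^(−t/τ) = 0.0600.
t = −τ ln(0.0600) = 776.7 × 2.813 = 2185 yr.

2190 yr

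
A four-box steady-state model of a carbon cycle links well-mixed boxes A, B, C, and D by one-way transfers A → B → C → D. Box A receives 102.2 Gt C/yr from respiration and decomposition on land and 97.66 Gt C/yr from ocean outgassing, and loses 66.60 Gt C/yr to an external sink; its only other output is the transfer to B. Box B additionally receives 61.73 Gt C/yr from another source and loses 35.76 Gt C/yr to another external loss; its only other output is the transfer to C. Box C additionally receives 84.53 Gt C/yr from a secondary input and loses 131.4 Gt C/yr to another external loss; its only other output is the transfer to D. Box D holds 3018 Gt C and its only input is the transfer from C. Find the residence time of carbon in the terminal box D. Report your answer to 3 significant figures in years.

26.9 yr

Box A: F(A→B) = (102.2 + 97.66) − 66.60 = 133.26 Gt C/yr.
Box B: F(B→C) = (133.26 + 61.73) − 35.76 = 159.23 Gt C/yr.
Box C: F(C→D) = (159.23 + 84.53) − 131.4 = 112.36 Gt C/yr.
Box D throughput = its input = 112.36 Gt C/yr; τ = 3018 / 112.36 = 26.86 yr.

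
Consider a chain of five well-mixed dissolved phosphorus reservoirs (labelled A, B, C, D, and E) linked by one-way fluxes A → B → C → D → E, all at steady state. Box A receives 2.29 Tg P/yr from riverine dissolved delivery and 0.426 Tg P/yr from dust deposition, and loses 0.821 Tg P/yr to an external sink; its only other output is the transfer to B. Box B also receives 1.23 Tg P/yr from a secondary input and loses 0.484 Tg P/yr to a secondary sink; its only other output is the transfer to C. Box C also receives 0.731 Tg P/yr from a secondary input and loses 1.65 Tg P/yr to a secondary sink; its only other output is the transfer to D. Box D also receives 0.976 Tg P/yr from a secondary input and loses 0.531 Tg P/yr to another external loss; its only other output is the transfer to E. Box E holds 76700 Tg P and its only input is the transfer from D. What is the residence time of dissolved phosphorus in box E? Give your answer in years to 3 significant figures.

35400 yr

Box A: F(A→B) = (2.29 + 0.426) − 0.821 = 1.8950 Tg P/yr.
Box B: F(B→C) = (1.8950 + 1.23) − 0.484 = 2.6410 Tg P/yr.
Box C: F(C→D) = (2.6410 + 0.731) − 1.65 = 1.7220 Tg P/yr.
Box D: F(D→E) = (1.7220 + 0.976) − 0.531 = 2.1670 Tg P/yr.
Box E throughput = its input = 2.1670 Tg P/yr; τ = 76700 / 2.1670 = 35390 yr.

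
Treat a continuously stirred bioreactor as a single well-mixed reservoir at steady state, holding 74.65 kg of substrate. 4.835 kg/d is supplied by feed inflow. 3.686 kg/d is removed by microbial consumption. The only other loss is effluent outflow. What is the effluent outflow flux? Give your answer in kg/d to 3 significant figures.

At steady state ΣF_in = ΣF_out.
ΣF_in = 4.8350 kg/d.
Effluent outflow flux = ΣF_in − (3.686) = 4.8350 − 3.686 = 1.149 kg/d.

1.15 kg/d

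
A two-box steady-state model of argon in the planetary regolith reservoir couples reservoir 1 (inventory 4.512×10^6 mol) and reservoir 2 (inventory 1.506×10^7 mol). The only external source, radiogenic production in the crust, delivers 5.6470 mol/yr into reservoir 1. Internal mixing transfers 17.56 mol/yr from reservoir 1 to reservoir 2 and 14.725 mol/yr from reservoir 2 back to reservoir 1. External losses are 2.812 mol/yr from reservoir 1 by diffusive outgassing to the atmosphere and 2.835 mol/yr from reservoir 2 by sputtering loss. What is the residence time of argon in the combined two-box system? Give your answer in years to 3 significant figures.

3.47×10^6 yr

Residence time in the combined system uses the total inventory and the total *external* removal — internal exchanges between the two boxes cancel.
M_total = 4.512×10^6 + 1.506×10^7 = 1.9572×10^7 mol.
ΣF_external_out = 2.812 + 2.835 = 5.6470 mol/yr.
τ = M_total / ΣF_ext = 1.9572×10^7 / 5.6470 = 3.466×10^6 yr.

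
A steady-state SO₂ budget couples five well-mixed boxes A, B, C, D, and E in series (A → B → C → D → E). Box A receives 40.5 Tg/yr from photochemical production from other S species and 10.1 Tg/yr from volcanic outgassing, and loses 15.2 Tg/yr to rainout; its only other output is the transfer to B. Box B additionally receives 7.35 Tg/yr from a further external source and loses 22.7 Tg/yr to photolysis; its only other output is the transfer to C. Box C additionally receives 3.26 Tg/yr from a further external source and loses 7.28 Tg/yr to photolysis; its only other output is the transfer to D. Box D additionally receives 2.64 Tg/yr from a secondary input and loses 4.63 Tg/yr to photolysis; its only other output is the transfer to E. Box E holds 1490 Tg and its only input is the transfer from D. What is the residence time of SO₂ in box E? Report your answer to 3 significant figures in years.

Box A: F(A→B) = (40.5 + 10.1) − 15.2 = 35.400 Tg/yr.
Box B: F(B→C) = (35.400 + 7.35) − 22.7 = 20.050 Tg/yr.
Box C: F(C→D) = (20.050 + 3.26) − 7.28 = 16.030 Tg/yr.
Box D: F(D→E) = (16.030 + 2.64) − 4.63 = 14.040 Tg/yr.
Box E throughput = its input = 14.040 Tg/yr; τ = 1490 / 14.040 = 106.1 yr.

106 yr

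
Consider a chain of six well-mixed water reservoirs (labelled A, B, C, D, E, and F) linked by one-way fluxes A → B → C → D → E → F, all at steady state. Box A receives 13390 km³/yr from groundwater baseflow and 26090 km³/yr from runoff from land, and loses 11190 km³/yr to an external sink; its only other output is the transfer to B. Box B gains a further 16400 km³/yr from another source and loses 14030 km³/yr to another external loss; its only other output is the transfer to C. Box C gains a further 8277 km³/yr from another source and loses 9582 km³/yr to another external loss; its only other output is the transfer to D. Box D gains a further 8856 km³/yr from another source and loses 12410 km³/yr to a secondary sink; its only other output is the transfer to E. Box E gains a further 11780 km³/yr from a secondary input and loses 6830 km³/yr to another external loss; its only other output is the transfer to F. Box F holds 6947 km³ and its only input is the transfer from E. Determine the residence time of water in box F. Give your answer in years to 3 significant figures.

0.226 yr

Box A: F(A→B) = (13390 + 26090) − 11190 = 28290 km³/yr.
Box B: F(B→C) = (28290 + 16400) − 14030 = 30660 km³/yr.
Box C: F(C→D) = (30660 + 8277) − 9582 = 29355 km³/yr.
Box D: F(D→E) = (29355 + 8856) − 12410 = 25801 km³/yr.
Box E: F(E→F) = (25801 + 11780) − 6830 = 30751 km³/yr.
Box F throughput = its input = 30751 km³/yr; τ = 6947 / 30751 = 0.2259 yr.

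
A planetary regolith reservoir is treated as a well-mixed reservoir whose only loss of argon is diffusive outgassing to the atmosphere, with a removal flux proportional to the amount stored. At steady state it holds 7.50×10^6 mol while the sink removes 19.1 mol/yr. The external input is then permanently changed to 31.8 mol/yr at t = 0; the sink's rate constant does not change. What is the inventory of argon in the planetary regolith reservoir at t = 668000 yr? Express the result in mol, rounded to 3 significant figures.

The sink rate constant is k = F₀/M₀ = 19.1/7.50×10^6 = 2.547×10^-6 yr⁻¹.
Solving dM/dt = F₁ − kM with M(0) = M₀ gives M(t) = F₁/k + (M₀ − F₁/k)·e^(−kt).
F₁/k = 31.8/2.547×10^-6 = 1.2487×10^7 mol; kt = 2.547×10^-6 × 668000 = 1.701, e^(−kt) = 0.1825.
M(668000) = 1.2487×10^7 + (7.50×10^6 − 1.2487×10^7) × 0.1825 = 1.2487×10^7 − 910000 = 1.1577×10^7 mol.

1.16×10^7 mol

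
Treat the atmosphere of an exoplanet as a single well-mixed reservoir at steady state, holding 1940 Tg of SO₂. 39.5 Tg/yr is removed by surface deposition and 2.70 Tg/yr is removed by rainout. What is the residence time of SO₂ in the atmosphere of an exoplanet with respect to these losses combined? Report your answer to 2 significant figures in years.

Total removal = 39.50 + 2.700 = 42.200 Tg/yr.
τ = M / ΣF_out = 1940 / 42.200 = 45.97 yr.

46 yr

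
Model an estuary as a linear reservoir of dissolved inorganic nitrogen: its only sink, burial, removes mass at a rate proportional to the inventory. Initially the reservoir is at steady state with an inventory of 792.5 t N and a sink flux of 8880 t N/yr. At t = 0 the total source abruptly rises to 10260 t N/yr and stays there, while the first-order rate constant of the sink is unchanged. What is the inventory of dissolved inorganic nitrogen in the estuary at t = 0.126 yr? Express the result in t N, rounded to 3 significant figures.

886 t N

The sink rate constant is k = F₀/M₀ = 8880/792.5 = 11.21 yr⁻¹.
Solving dM/dt = F₁ − kM with M(0) = M₀ gives M(t) = F₁/k + (M₀ − F₁/k)·e^(−kt).
F₁/k = 10260/11.21 = 915.66 t N; kt = 11.21 × 0.126 = 1.412, e^(−kt) = 0.2437.
M(0.126) = 915.66 + (792.5 − 915.66) × 0.2437 = 915.66 − 30.01 = 885.65 t N.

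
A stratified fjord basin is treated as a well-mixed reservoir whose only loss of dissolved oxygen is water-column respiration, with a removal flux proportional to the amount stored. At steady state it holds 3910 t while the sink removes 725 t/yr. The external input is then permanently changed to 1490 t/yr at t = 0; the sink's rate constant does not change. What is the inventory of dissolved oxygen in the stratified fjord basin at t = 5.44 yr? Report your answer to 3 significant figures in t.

6530 t

The sink rate constant is k = F₀/M₀ = 725/3910 = 0.1854 yr⁻¹.
Solving dM/dt = F₁ − kM with M(0) = M₀ gives M(t) = F₁/k + (M₀ − F₁/k)·e^(−kt).
F₁/k = 1490/0.1854 = 8035.7 t; kt = 0.1854 × 5.44 = 1.009, e^(−kt) = 0.3647.
M(5.44) = 8035.7 + (3910 − 8035.7) × 0.3647 = 8035.7 − 1505 = 6531.1 t.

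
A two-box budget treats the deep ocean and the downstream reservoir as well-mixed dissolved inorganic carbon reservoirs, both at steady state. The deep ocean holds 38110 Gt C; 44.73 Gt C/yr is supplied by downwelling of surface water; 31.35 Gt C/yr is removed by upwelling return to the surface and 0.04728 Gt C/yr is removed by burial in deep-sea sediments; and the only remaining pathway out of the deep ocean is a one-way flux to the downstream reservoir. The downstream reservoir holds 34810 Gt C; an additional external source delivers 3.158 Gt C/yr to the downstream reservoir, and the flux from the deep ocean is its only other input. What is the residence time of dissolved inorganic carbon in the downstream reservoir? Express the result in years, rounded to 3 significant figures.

Balance the deep ocean: ΣF_in = 44.730 Gt C/yr.
Flux to the downstream reservoir = ΣF_in − (31.35 + 0.04728) = 13.333 Gt C/yr.
Total input to the downstream reservoir = 13.333 + 3.158 = 16.491 Gt C/yr; at steady state this equals its total output.
τ = M / F = 34810 / 16.491 = 2111 yr.

2110 yr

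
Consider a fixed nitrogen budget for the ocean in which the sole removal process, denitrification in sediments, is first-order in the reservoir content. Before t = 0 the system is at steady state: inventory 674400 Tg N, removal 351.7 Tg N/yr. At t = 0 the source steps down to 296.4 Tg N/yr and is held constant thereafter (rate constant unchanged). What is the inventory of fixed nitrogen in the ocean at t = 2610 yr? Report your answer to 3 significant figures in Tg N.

596000 Tg N

τ = M₀/F₀ = 674400/351.7 = 1918 yr; rate constant k = 1/τ.
New steady state M_∞ = F₁/k = F₁·τ = 296.4 × 1918 = 568360 Tg N.
M(t) = M_∞ + (M₀ − M_∞)·e^(−t/τ); t/τ = 2610/1918 = 1.361, so e^(−t/τ) = 0.2564.
M(t) = 568360 + 106000 × 0.2564 = 595550 Tg N.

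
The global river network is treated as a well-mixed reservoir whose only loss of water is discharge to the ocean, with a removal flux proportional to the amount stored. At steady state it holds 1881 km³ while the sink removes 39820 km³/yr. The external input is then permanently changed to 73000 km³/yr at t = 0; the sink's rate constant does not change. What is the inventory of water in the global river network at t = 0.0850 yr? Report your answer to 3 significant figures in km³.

Residence time τ = M₀/F₀ = 0.04724 yr. The eventual steady state is M_∞ = M₀·(F₁/F₀) = 1881 × 73000/39820 = 3448.3 km³.
The anomaly ΔM(t) = M(t) − M_∞ decays as ΔM₀·e^(−t/τ) with ΔM₀ = 1881 − 3448.3 = −1567 km³.
At t = 0.0850 yr, e^(−t/τ) = e^(−1.799) = 0.1654, so ΔM = −259.2 km³ and M = 3448.3 − 259.2 = 3189.1 km³.

3190 km³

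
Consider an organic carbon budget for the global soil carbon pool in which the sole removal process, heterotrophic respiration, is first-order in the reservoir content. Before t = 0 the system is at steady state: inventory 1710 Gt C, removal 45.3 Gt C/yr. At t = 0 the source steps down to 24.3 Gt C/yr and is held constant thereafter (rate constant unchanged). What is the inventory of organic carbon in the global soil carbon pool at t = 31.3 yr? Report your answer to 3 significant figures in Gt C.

The sink rate constant is k = F₀/M₀ = 45.3/1710 = 0.02649 yr⁻¹.
Solving dM/dt = F₁ − kM with M(0) = M₀ gives M(t) = F₁/k + (M₀ − F₁/k)·e^(−kt).
F₁/k = 24.3/0.02649 = 917.28 Gt C; kt = 0.02649 × 31.3 = 0.8292, e^(−kt) = 0.4364.
M(31.3) = 917.28 + (1710 − 917.28) × 0.4364 = 917.28 + 345.9 = 1263.2 Gt C.

1260 Gt C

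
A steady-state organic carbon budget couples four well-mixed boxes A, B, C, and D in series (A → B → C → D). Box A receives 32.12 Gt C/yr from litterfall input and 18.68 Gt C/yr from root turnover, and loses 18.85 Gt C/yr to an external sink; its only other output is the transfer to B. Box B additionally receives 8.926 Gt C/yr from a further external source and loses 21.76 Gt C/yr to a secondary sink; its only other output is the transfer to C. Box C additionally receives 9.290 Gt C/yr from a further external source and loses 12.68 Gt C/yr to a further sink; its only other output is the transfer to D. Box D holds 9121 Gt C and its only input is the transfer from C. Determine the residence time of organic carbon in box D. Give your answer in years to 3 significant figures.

Box A: F(A→B) = (32.12 + 18.68) − 18.85 = 31.950 Gt C/yr.
Box B: F(B→C) = (31.950 + 8.926) − 21.76 = 19.116 Gt C/yr.
Box C: F(C→D) = (19.116 + 9.290) − 12.68 = 15.726 Gt C/yr.
Box D throughput = its input = 15.726 Gt C/yr; τ = 9121 / 15.726 = 580.0 yr.

580 yr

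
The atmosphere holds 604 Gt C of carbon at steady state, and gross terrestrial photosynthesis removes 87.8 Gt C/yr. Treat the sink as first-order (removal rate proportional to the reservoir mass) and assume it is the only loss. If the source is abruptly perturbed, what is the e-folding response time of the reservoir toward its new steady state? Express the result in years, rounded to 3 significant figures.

For a linear reservoir the response time equals the residence time τ = M/F.
τ = 604 / 87.8 = 6.879 yr.

6.88 yr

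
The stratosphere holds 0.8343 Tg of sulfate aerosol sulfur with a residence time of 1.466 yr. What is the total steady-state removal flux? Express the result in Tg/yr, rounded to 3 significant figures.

0.569 Tg/yr

F = M / τ = 0.8343 / 1.466 = 0.5691 Tg/yr.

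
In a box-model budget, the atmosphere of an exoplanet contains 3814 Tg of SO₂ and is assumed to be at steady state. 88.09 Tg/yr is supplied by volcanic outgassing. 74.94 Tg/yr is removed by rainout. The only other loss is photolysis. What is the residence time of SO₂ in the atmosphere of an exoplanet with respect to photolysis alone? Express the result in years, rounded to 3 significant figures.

At steady state ΣF_in = ΣF_out.
ΣF_in = 88.090 Tg/yr.
Photolysis flux = ΣF_in − (74.94) = 88.090 − 74.94 = 13.15 Tg/yr.
τ = M / F = 3814 / 13.15 = 290.0 yr.

290 yr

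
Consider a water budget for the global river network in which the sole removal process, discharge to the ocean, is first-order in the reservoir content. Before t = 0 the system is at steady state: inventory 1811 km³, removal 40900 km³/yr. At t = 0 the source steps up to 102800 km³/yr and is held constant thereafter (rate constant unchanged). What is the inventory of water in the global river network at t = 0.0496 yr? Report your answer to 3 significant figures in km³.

3660 km³

τ = M₀/F₀ = 1811/40900 = 0.04428 yr; rate constant k = 1/τ.
New steady state M_∞ = F₁/k = F₁·τ = 102800 × 0.04428 = 4551.9 km³.
M(t) = M_∞ + (M₀ − M_∞)·e^(−t/τ); t/τ = 0.0496/0.04428 = 1.120, so e^(−t/τ) = 0.3262.
M(t) = 4551.9 − 2741 × 0.3262 = 3657.7 km³.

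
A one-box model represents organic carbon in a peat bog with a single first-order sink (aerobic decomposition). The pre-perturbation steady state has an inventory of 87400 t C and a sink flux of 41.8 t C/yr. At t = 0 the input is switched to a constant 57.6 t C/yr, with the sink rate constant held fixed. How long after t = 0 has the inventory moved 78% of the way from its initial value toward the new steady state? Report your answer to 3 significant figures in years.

3170 yr

τ = M₀/F₀ = 87400/41.8 = 2091 yr.
The remaining gap fraction is e^(−t/τ); 78% covered ⇒ e^(−t/τ) = 0.220.
t = −τ ln(0.220) = 2091 × 1.514 = 3166 yr.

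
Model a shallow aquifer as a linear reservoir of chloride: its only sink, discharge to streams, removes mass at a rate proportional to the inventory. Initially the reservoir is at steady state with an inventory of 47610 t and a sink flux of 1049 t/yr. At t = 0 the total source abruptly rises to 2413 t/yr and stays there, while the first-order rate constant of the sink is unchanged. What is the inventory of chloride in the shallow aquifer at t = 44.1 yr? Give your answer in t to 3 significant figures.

τ = M₀/F₀ = 47610/1049 = 45.39 yr; rate constant k = 1/τ.
New steady state M_∞ = F₁/k = F₁·τ = 2413 × 45.39 = 109520 t.
M(t) = M_∞ + (M₀ − M_∞)·e^(−t/τ); t/τ = 44.1/45.39 = 0.9717, so e^(−t/τ) = 0.3785.
M(t) = 109520 − 61910 × 0.3785 = 86088 t.

86100 t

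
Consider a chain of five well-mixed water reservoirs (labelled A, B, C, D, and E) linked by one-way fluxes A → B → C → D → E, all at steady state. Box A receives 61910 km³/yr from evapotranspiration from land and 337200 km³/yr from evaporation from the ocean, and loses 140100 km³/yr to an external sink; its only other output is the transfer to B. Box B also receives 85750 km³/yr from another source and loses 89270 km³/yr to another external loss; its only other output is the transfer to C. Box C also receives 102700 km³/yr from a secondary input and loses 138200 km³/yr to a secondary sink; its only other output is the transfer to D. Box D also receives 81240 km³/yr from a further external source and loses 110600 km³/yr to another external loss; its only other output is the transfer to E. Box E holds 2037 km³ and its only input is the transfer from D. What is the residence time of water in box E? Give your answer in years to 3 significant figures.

Box A: F(A→B) = (61910 + 337200) − 140100 = 259010 km³/yr.
Box B: F(B→C) = (259010 + 85750) − 89270 = 255490 km³/yr.
Box C: F(C→D) = (255490 + 102700) − 138200 = 219990 km³/yr.
Box D: F(D→E) = (219990 + 81240) − 110600 = 190630 km³/yr.
Box E throughput = its input = 190630 km³/yr; τ = 2037 / 190630 = 0.01069 yr.

0.0107 yr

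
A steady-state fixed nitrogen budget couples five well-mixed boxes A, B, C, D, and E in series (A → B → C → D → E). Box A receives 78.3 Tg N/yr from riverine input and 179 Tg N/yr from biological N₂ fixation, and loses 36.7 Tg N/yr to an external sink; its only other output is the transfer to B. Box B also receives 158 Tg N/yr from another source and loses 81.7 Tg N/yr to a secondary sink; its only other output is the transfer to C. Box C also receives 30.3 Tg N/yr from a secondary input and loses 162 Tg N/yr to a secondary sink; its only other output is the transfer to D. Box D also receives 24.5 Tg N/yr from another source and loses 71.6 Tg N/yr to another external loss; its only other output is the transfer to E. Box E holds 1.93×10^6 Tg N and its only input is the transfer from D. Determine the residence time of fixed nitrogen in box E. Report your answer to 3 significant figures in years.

16300 yr

Box A: F(A→B) = (78.3 + 179) − 36.7 = 220.60 Tg N/yr.
Box B: F(B→C) = (220.60 + 158) − 81.7 = 296.90 Tg N/yr.
Box C: F(C→D) = (296.90 + 30.3) − 162 = 165.20 Tg N/yr.
Box D: F(D→E) = (165.20 + 24.5) − 71.6 = 118.10 Tg N/yr.
Box E throughput = its input = 118.10 Tg N/yr; τ = 1.93×10^6 / 118.10 = 16340 yr.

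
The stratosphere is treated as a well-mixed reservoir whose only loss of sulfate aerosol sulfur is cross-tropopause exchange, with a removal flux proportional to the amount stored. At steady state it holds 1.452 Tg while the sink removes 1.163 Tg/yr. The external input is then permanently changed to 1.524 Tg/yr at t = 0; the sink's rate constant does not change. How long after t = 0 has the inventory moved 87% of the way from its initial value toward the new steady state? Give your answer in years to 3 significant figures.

τ = M₀/F₀ = 1.452/1.163 = 1.248 yr.
The remaining gap fraction is e^(−t/τ); 87% covered ⇒ e^(−t/τ) = 0.130.
t = −τ ln(0.130) = 1.248 × 2.040 = 2.547 yr.

2.55 yr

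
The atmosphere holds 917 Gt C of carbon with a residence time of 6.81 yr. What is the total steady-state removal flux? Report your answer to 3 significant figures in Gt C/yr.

135 Gt C/yr

F = M / τ = 917 / 6.81 = 134.7 Gt C/yr.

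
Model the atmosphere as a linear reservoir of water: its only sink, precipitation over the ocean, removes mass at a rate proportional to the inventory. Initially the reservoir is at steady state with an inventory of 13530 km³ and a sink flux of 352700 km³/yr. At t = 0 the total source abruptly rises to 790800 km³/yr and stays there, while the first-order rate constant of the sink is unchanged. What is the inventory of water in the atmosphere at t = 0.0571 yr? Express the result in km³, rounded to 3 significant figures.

26500 km³

The sink rate constant is k = F₀/M₀ = 352700/13530 = 26.07 yr⁻¹.
Solving dM/dt = F₁ − kM with M(0) = M₀ gives M(t) = F₁/k + (M₀ − F₁/k)·e^(−kt).
F₁/k = 790800/26.07 = 30336 km³; kt = 26.07 × 0.0571 = 1.488, e^(−kt) = 0.2257.
M(0.0571) = 30336 + (13530 − 30336) × 0.2257 = 30336 − 3793 = 26543 km³.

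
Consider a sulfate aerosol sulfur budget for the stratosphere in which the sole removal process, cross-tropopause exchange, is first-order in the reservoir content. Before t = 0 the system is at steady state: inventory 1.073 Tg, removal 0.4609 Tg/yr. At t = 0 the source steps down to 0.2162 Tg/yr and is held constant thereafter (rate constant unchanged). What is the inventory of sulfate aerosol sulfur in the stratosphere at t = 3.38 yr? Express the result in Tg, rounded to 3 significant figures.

0.637 Tg

τ = M₀/F₀ = 1.073/0.4609 = 2.328 yr; rate constant k = 1/τ.
New steady state M_∞ = F₁/k = F₁·τ = 0.2162 × 2.328 = 0.50333 Tg.
M(t) = M_∞ + (M₀ − M_∞)·e^(−t/τ); t/τ = 3.38/2.328 = 1.452, so e^(−t/τ) = 0.2341.
M(t) = 0.50333 + 0.5697 × 0.2341 = 0.63671 Tg.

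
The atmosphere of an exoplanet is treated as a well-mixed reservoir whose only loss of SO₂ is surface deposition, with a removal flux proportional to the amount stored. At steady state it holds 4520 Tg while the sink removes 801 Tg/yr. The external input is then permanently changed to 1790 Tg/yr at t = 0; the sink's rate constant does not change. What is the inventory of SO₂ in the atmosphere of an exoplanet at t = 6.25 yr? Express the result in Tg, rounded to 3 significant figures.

8260 Tg

The sink rate constant is k = F₀/M₀ = 801/4520 = 0.1772 yr⁻¹.
Solving dM/dt = F₁ − kM with M(0) = M₀ gives M(t) = F₁/k + (M₀ − F₁/k)·e^(−kt).
F₁/k = 1790/0.1772 = 10101 Tg; kt = 0.1772 × 6.25 = 1.108, e^(−kt) = 0.3304.
M(6.25) = 10101 + (4520 − 10101) × 0.3304 = 10101 − 1844 = 8257.2 Tg.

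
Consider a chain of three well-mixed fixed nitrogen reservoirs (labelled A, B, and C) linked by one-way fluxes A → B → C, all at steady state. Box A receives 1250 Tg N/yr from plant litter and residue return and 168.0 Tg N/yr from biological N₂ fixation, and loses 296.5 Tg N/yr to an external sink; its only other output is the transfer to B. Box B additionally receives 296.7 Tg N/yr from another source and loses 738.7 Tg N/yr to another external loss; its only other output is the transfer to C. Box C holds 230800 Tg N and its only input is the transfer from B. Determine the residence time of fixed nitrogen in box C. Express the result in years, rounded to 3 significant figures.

340 yr

Box A: F(A→B) = (1250 + 168.0) − 296.5 = 1121.5 Tg N/yr.
Box B: F(B→C) = (1121.5 + 296.7) − 738.7 = 679.50 Tg N/yr.
Box C throughput = its input = 679.50 Tg N/yr; τ = 230800 / 679.50 = 339.7 yr.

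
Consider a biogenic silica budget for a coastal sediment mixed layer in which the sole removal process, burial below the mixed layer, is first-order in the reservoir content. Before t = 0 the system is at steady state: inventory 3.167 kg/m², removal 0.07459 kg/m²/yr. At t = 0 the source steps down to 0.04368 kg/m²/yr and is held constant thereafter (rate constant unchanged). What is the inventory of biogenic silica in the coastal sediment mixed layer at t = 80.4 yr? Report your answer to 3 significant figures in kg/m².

2.05 kg/m²

The sink rate constant is k = F₀/M₀ = 0.07459/3.167 = 0.02355 yr⁻¹.
Solving dM/dt = F₁ − kM with M(0) = M₀ gives M(t) = F₁/k + (M₀ − F₁/k)·e^(−kt).
F₁/k = 0.04368/0.02355 = 1.8546 kg/m²; kt = 0.02355 × 80.4 = 1.894, e^(−kt) = 0.1505.
M(80.4) = 1.8546 + (3.167 − 1.8546) × 0.1505 = 1.8546 + 0.1976 = 2.0522 kg/m².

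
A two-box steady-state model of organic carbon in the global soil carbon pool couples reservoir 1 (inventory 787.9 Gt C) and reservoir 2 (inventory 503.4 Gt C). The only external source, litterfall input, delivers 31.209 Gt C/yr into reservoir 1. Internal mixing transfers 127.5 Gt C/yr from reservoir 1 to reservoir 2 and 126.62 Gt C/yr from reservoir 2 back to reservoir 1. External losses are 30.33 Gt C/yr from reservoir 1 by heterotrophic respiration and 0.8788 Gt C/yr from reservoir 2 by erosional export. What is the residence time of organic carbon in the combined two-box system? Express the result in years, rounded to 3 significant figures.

Treat the two boxes together as one reservoir: the mixing fluxes between them are internal recycling, so τ = ΣM / Σ(external losses).
M_total = 787.9 + 503.4 = 1291.3 Gt C.
ΣF_external_out = 30.33 + 0.8788 = 31.209 Gt C/yr.
τ = M_total / ΣF_ext = 1291.3 / 31.209 = 41.38 yr.

41.4 yr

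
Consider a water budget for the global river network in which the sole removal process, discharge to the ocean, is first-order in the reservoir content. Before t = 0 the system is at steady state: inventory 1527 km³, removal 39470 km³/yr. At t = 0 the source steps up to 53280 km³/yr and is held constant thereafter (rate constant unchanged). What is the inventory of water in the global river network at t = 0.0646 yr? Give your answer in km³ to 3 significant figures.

The sink rate constant is k = F₀/M₀ = 39470/1527 = 25.85 yr⁻¹.
Solving dM/dt = F₁ − kM with M(0) = M₀ gives M(t) = F₁/k + (M₀ − F₁/k)·e^(−kt).
F₁/k = 53280/25.85 = 2061.3 km³; kt = 25.85 × 0.0646 = 1.670, e^(−kt) = 0.1883.
M(0.0646) = 2061.3 + (1527 − 2061.3) × 0.1883 = 2061.3 − 100.6 = 1960.7 km³.

1960 km³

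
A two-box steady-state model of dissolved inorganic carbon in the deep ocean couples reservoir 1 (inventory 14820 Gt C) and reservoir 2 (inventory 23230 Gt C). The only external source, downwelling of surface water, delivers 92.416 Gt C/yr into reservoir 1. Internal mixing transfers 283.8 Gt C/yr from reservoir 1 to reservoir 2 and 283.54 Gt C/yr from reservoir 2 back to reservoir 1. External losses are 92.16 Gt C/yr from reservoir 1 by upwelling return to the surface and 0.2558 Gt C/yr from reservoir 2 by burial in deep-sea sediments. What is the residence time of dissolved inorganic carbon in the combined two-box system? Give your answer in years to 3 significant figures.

412 yr

For the system as a whole, the A↔B exchange is internal and contributes nothing to the throughput; only the external sinks remove mass.
M_total = 14820 + 23230 = 38050 Gt C.
ΣF_external_out = 92.16 + 0.2558 = 92.416 Gt C/yr.
τ = M_total / ΣF_ext = 38050 / 92.416 = 411.7 yr.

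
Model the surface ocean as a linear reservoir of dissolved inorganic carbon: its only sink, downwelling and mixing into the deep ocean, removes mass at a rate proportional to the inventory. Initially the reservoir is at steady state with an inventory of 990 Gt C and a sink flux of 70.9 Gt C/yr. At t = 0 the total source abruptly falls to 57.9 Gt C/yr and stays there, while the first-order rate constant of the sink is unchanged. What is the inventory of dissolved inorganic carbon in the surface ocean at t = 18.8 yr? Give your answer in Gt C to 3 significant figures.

The sink rate constant is k = F₀/M₀ = 70.9/990 = 0.07162 yr⁻¹.
Solving dM/dt = F₁ − kM with M(0) = M₀ gives M(t) = F₁/k + (M₀ − F₁/k)·e^(−kt).
F₁/k = 57.9/0.07162 = 808.48 Gt C; kt = 0.07162 × 18.8 = 1.346, e^(−kt) = 0.2602.
M(18.8) = 808.48 + (990 − 808.48) × 0.2602 = 808.48 + 47.23 = 855.71 Gt C.

856 Gt C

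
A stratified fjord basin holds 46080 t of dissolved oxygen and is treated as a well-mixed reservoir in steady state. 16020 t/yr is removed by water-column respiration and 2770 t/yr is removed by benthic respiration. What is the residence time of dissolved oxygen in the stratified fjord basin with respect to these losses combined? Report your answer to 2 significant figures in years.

Total removal = 16020 + 2770 = 18790 t/yr.
τ = M / ΣF_out = 46080 / 18790 = 2.452 yr.

2.5 yr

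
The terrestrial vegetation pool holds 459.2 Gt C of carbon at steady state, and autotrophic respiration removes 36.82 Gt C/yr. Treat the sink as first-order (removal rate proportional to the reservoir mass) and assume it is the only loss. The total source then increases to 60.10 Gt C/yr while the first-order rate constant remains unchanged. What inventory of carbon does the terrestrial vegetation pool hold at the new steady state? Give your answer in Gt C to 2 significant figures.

Rate constant k = F/M = 36.82 / 459.2 = 0.08018 yr⁻¹.
At the new steady state, source = k·M_new ⇒ M_new = 60.10 / 0.08018 = 749.5 Gt C.
(Equivalently M_new = M × F_new/F_old = 459.2 × 60.10/36.82.)

750 Gt C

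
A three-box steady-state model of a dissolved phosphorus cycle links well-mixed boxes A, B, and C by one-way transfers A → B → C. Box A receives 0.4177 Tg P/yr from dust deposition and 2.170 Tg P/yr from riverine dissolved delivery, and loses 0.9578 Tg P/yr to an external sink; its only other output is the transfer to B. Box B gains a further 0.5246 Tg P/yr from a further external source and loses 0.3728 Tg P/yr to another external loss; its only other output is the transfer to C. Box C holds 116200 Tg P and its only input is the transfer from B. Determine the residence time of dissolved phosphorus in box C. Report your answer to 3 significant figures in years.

65200 yr

Box A: F(A→B) = (0.4177 + 2.170) − 0.9578 = 1.6299 Tg P/yr.
Box B: F(B→C) = (1.6299 + 0.5246) − 0.3728 = 1.7817 Tg P/yr.
Box C throughput = its input = 1.7817 Tg P/yr; τ = 116200 / 1.7817 = 65220 yr.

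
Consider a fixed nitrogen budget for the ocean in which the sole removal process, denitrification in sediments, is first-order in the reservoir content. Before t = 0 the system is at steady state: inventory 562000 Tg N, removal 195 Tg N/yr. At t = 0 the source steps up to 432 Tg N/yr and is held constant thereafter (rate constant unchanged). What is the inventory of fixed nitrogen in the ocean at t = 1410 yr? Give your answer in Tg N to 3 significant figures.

826000 Tg N

τ = M₀/F₀ = 562000/195 = 2882 yr; rate constant k = 1/τ.
New steady state M_∞ = F₁/k = F₁·τ = 432 × 2882 = 1.2450×10^6 Tg N.
M(t) = M_∞ + (M₀ − M_∞)·e^(−t/τ); t/τ = 1410/2882 = 0.4892, so e^(−t/τ) = 0.6131.
M(t) = 1.2450×10^6 − 683000 × 0.6131 = 826270 Tg N.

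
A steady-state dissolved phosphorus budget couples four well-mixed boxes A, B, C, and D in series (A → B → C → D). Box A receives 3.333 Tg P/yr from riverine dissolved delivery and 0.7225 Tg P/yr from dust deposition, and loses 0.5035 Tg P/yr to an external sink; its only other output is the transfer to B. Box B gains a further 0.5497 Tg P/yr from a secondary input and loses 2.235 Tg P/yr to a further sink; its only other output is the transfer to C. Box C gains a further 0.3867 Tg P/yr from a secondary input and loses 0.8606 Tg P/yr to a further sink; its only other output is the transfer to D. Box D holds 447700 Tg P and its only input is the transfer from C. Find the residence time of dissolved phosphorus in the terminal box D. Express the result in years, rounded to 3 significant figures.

321000 yr

Box A: F(A→B) = (3.333 + 0.7225) − 0.5035 = 3.5520 Tg P/yr.
Box B: F(B→C) = (3.5520 + 0.5497) − 2.235 = 1.8667 Tg P/yr.
Box C: F(C→D) = (1.8667 + 0.3867) − 0.8606 = 1.3928 Tg P/yr.
Box D throughput = its input = 1.3928 Tg P/yr; τ = 447700 / 1.3928 = 321400 yr.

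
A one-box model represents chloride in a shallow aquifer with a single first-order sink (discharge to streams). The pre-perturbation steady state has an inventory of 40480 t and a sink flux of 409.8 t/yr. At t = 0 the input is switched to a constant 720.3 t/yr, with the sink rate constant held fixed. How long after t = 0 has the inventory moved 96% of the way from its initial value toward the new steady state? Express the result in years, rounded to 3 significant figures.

τ = M₀/F₀ = 40480/409.8 = 98.78 yr.
The remaining gap fraction is e^(−t/τ); 96% covered ⇒ e^(−t/τ) = 0.0400.
t = −τ ln(0.0400) = 98.78 × 3.219 = 318.0 yr.

318 yr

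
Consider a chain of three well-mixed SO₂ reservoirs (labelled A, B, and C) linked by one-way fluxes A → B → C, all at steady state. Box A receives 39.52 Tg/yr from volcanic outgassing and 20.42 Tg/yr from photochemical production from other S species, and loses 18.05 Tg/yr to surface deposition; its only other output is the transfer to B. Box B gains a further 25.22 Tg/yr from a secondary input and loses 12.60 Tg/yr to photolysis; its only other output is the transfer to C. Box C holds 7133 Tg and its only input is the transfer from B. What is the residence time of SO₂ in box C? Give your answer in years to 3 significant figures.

131 yr

Box A: F(A→B) = (39.52 + 20.42) − 18.05 = 41.890 Tg/yr.
Box B: F(B→C) = (41.890 + 25.22) − 12.60 = 54.510 Tg/yr.
Box C throughput = its input = 54.510 Tg/yr; τ = 7133 / 54.510 = 130.9 yr.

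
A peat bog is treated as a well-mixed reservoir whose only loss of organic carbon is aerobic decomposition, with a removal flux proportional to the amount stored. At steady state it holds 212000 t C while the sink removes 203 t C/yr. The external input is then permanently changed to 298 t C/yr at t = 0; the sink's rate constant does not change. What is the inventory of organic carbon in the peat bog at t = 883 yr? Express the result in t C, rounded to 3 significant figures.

τ = M₀/F₀ = 212000/203 = 1044 yr; rate constant k = 1/τ.
New steady state M_∞ = F₁/k = F₁·τ = 298 × 1044 = 311210 t C.
M(t) = M_∞ + (M₀ − M_∞)·e^(−t/τ); t/τ = 883/1044 = 0.8455, so e^(−t/τ) = 0.4293.
M(t) = 311210 − 99210 × 0.4293 = 268620 t C.

269000 t C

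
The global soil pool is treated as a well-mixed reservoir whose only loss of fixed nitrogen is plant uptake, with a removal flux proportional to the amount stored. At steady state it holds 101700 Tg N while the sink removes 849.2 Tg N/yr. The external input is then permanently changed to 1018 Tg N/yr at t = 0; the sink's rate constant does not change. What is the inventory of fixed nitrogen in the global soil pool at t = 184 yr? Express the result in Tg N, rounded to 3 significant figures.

Residence time τ = M₀/F₀ = 119.8 yr. The eventual steady state is M_∞ = M₀·(F₁/F₀) = 101700 × 1018/849.2 = 121920 Tg N.
The anomaly ΔM(t) = M(t) − M_∞ decays as ΔM₀·e^(−t/τ) with ΔM₀ = 101700 − 121920 = −20220 Tg N.
At t = 184 yr, e^(−t/τ) = e^(−1.536) = 0.2152, so ΔM = −4349 Tg N and M = 121920 − 4349 = 117570 Tg N.

118000 Tg N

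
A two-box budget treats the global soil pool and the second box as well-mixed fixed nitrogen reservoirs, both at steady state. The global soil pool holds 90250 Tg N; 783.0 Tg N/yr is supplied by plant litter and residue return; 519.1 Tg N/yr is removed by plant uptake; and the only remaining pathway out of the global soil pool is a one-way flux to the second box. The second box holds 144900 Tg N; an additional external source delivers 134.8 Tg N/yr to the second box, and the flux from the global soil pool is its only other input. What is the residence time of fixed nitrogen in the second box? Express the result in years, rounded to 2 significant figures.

Balance the global soil pool: ΣF_in = 783.00 Tg N/yr.
Flux to the second box = ΣF_in − (519.1) = 263.90 Tg N/yr.
Total input to the second box = 263.90 + 134.8 = 398.70 Tg N/yr; at steady state this equals its total output.
τ = M / F = 144900 / 398.70 = 363.4 yr.

360 yr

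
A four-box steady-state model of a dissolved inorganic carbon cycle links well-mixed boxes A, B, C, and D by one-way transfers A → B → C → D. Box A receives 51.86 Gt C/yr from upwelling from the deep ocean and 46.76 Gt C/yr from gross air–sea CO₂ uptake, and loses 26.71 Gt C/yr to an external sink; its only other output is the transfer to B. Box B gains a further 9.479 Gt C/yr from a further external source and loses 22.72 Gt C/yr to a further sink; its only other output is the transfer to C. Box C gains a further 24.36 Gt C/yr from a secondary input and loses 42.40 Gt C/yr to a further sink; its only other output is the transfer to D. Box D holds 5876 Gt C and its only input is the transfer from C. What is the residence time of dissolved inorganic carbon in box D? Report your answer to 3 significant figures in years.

Box A: F(A→B) = (51.86 + 46.76) − 26.71 = 71.910 Gt C/yr.
Box B: F(B→C) = (71.910 + 9.479) − 22.72 = 58.669 Gt C/yr.
Box C: F(C→D) = (58.669 + 24.36) − 42.40 = 40.629 Gt C/yr.
Box D throughput = its input = 40.629 Gt C/yr; τ = 5876 / 40.629 = 144.6 yr.

145 yr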